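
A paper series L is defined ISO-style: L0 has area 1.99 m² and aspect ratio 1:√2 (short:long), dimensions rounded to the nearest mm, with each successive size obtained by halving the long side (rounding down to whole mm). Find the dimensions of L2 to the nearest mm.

593 × 839 mm

Let L0's short side be w mm. w · w√2 = 1.99 m² = 1,990,000 mm², so w ≈ 1186.2 mm and w√2 ≈ 1677.6 mm → L0 = 1186 × 1678 mm.
L1: ⌊1678/2⌋ × 1186 = 839 × 1186 mm
L2: ⌊1186/2⌋ × 839 = 593 × 839 mm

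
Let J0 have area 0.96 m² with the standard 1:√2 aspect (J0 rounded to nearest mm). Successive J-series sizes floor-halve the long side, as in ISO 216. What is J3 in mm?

Let J0's short side be w mm. w · w√2 = 0.96 m² = 960,000 mm², so w ≈ 823.9 mm and w√2 ≈ 1165.2 mm → J0 = 824 × 1165 mm.
J1: ⌊1165/2⌋ × 824 = 582 × 824 mm
J2: ⌊824/2⌋ × 582 = 412 × 582 mm
J3: ⌊582/2⌋ × 412 = 291 × 412 mm

291 × 412 mm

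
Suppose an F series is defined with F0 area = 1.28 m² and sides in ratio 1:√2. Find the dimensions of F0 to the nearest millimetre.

951 × 1345 mm

Let the short side be w mm. Then w · w√2 = 1.28 m² = 1,280,000 mm².
w² = 1,280,000/√2, so w ≈ 951.4 mm; long side = w√2 ≈ 1345.4 mm.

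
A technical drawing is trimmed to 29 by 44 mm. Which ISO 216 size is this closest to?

Aspect ratio 44/29 ≈ 1.517 (ISO target is √2 ≈ 1.414).
In the B-series (B0 = 1000 × 1414 mm): B10 = 31 × 44 mm.
Off by 2 mm total — nearest standard size.

B10 (31 × 44 mm)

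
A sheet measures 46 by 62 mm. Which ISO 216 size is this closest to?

B9 (44 × 62 mm)

Aspect ratio 62/46 ≈ 1.348 (ISO target is √2 ≈ 1.414).
In the B-series (B0 = 1000 × 1414 mm): B9 = 44 × 62 mm.
Off by 2 mm total — nearest standard size.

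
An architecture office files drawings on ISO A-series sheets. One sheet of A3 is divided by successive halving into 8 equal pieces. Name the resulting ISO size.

8 = 2^3, so 3 halving steps.
A3 → A4 → … → A6 after 3 steps.

A6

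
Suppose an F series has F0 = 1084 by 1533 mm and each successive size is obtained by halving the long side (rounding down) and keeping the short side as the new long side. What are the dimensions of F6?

F1 = 766 × 1084 mm (from F0 by 1 halving).
F2: ⌊1084/2⌋ × 766 = 542 × 766 mm
F3: ⌊766/2⌋ × 542 = 383 × 542 mm
F4: ⌊542/2⌋ × 383 = 271 × 383 mm
F5: ⌊383/2⌋ × 271 = 191 × 271 mm
F6: ⌊271/2⌋ × 191 = 135 × 191 mm

135 × 191 mm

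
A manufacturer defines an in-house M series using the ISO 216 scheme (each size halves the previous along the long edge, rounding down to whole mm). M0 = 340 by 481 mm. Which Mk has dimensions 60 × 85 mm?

M0: 340 × 481 mm
M1: 240 × 340 mm
M2: 170 × 240 mm
M3: 120 × 170 mm
M4: 85 × 120 mm
M5: 60 × 85 mm
M6: 42 × 60 mm
→ matches M5.

M5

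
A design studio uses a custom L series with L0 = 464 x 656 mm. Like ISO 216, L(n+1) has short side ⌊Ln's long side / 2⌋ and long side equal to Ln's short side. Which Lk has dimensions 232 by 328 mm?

L0: 464 × 656 mm
L1: 328 × 464 mm
L2: 232 × 328 mm
L3: 164 × 232 mm
→ matches L2.

L2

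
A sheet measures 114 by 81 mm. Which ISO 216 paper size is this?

Aspect ratio 114/81 ≈ 1.407 — close to the ISO √2 ≈ 1.414.
In the C-series (envelope sizes, between A and B): C7 = 81 × 114 mm.

C7 (81 × 114 mm)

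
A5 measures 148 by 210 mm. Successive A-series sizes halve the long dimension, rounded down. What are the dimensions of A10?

A6: ⌊210/2⌋ × 148 = 105 × 148 mm
A7: ⌊148/2⌋ × 105 = 74 × 105 mm
A8: ⌊105/2⌋ × 74 = 52 × 74 mm
A9: ⌊74/2⌋ × 52 = 37 × 52 mm
A10: ⌊52/2⌋ × 37 = 26 × 37 mm

26 × 37 mm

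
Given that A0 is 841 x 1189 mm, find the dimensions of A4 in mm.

210 × 297 mm

A1: ⌊1189/2⌋ × 841 = 594 × 841 mm
A2: ⌊841/2⌋ × 594 = 420 × 594 mm
A3: ⌊594/2⌋ × 420 = 297 × 420 mm
A4: ⌊420/2⌋ × 297 = 210 × 297 mm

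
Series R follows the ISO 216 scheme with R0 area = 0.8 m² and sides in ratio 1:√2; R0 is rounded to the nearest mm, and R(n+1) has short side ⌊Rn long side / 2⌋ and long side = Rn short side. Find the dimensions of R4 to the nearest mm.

188 × 266 mm

Let R0's short side be w mm. w · w√2 = 0.8 m² = 800,000 mm², so w ≈ 752.1 mm and w√2 ≈ 1063.7 mm → R0 = 752 × 1064 mm.
R1: ⌊1064/2⌋ × 752 = 532 × 752 mm
R2: ⌊752/2⌋ × 532 = 376 × 532 mm
R3: ⌊532/2⌋ × 376 = 266 × 376 mm
R4: ⌊376/2⌋ × 266 = 188 × 266 mm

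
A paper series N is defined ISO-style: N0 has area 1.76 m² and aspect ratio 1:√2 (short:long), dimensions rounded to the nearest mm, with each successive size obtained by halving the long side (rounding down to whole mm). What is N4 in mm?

279 × 394 mm

Let N0's short side be w mm. w · w√2 = 1.76 m² = 1,760,000 mm², so w ≈ 1115.6 mm and w√2 ≈ 1577.7 mm → N0 = 1116 × 1578 mm.
N1: ⌊1578/2⌋ × 1116 = 789 × 1116 mm
N2: ⌊1116/2⌋ × 789 = 558 × 789 mm
N3: ⌊789/2⌋ × 558 = 394 × 558 mm
N4: ⌊558/2⌋ × 394 = 279 × 394 mm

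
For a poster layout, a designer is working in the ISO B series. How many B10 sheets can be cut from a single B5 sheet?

32

Each ISO step halves the sheet: 1 × B5 → 2 × B6 → 4 × B7 → 8 × B8 → …
From B5 to B10 is 5 halving steps: 2^5 = 32.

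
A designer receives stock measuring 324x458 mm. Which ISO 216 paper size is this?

C3 (324 × 458 mm)

Aspect ratio 458/324 ≈ 1.414 — close to the ISO √2 ≈ 1.414.
In the C-series (envelope sizes, between A and B): C3 = 324 × 458 mm.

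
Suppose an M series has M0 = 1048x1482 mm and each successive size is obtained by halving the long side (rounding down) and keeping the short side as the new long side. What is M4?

M1: ⌊1482/2⌋ × 1048 = 741 × 1048 mm
M2: ⌊1048/2⌋ × 741 = 524 × 741 mm
M3: ⌊741/2⌋ × 524 = 370 × 524 mm
M4: ⌊524/2⌋ × 370 = 262 × 370 mm

262 × 370 mm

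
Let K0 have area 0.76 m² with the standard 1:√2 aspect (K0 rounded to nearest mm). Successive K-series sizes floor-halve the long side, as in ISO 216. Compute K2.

366 × 518 mm

Let K0's short side be w mm. w · w√2 = 0.76 m² = 760,000 mm², so w ≈ 733.1 mm and w√2 ≈ 1036.7 mm → K0 = 733 × 1037 mm.
K1: ⌊1037/2⌋ × 733 = 518 × 733 mm
K2: ⌊733/2⌋ × 518 = 366 × 518 mm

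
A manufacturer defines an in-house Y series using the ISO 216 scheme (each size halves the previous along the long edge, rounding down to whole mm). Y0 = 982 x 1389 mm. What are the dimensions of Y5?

173 × 245 mm

Y1: ⌊1389/2⌋ × 982 = 694 × 982 mm
Y2: ⌊982/2⌋ × 694 = 491 × 694 mm
Y3: ⌊694/2⌋ × 491 = 347 × 491 mm
Y4: ⌊491/2⌋ × 347 = 245 × 347 mm
Y5: ⌊347/2⌋ × 245 = 173 × 245 mm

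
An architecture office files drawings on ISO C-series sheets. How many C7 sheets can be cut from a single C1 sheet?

64

Each ISO step halves the sheet: 1 × C1 → 2 × C2 → 4 × C3 → 8 × C4 → …
From C1 to C7 is 6 halving steps: 2^6 = 64.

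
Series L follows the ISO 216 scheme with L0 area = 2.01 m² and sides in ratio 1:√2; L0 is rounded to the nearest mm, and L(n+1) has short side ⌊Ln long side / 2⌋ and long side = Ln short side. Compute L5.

210 × 298 mm

Let L0's short side be w mm. w · w√2 = 2.01 m² = 2,010,000 mm², so w ≈ 1192.2 mm and w√2 ≈ 1686.0 mm → L0 = 1192 × 1686 mm.
L1: ⌊1686/2⌋ × 1192 = 843 × 1192 mm
L2: ⌊1192/2⌋ × 843 = 596 × 843 mm
L3: ⌊843/2⌋ × 596 = 421 × 596 mm
L4: ⌊596/2⌋ × 421 = 298 × 421 mm
L5: ⌊421/2⌋ × 298 = 210 × 298 mm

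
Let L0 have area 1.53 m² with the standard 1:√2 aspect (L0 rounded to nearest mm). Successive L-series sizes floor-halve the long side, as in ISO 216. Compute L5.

183 × 260 mm

Let L0's short side be w mm. w · w√2 = 1.53 m² = 1,530,000 mm², so w ≈ 1040.1 mm and w√2 ≈ 1471.0 mm → L0 = 1040 × 1471 mm.
L1: ⌊1471/2⌋ × 1040 = 735 × 1040 mm
L2: ⌊1040/2⌋ × 735 = 520 × 735 mm
L3: ⌊735/2⌋ × 520 = 367 × 520 mm
L4: ⌊520/2⌋ × 367 = 260 × 367 mm
L5: ⌊367/2⌋ × 260 = 183 × 260 mm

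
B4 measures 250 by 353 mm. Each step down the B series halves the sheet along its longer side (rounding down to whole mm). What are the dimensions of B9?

B5: ⌊353/2⌋ × 250 = 176 × 250 mm
B6: ⌊250/2⌋ × 176 = 125 × 176 mm
B7: ⌊176/2⌋ × 125 = 88 × 125 mm
B8: ⌊125/2⌋ × 88 = 62 × 88 mm
B9: ⌊88/2⌋ × 62 = 44 × 62 mm

44 × 62 mm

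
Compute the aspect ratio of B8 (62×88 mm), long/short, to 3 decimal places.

88 / 62 = 1.419
ISO 216 targets √2 ≈ 1.414; the +0.005 deviation is from mm rounding.

1.419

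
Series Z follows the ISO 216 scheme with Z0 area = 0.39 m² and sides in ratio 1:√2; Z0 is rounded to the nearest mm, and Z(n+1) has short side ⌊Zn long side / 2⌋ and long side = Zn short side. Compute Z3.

185 × 262 mm

Let Z0's short side be w mm. w · w√2 = 0.39 m² = 390,000 mm², so w ≈ 525.1 mm and w√2 ≈ 742.7 mm → Z0 = 525 × 743 mm.
Z1: ⌊743/2⌋ × 525 = 371 × 525 mm
Z2: ⌊525/2⌋ × 371 = 262 × 371 mm
Z3: ⌊371/2⌋ × 262 = 185 × 262 mm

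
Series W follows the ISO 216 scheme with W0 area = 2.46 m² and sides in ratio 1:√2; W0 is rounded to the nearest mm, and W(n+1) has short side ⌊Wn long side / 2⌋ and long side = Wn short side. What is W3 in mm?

466 × 659 mm

Let W0's short side be w mm. w · w√2 = 2.46 m² = 2,460,000 mm², so w ≈ 1318.9 mm and w√2 ≈ 1865.2 mm → W0 = 1319 × 1865 mm.
W1: ⌊1865/2⌋ × 1319 = 932 × 1319 mm
W2: ⌊1319/2⌋ × 932 = 659 × 932 mm
W3: ⌊932/2⌋ × 659 = 466 × 659 mm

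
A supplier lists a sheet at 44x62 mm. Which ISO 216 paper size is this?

Aspect ratio 62/44 ≈ 1.409 — close to the ISO √2 ≈ 1.414.
In the B-series (B0 = 1000 × 1414 mm): B9 = 44 × 62 mm.

B9 (44 × 62 mm)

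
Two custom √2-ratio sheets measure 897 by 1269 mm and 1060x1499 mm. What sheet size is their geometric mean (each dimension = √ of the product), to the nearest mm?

Short side: √(897 · 1060) = √950820 ≈ 975.1 → 975 mm
Long side: √(1269 · 1499) = √1902231 ≈ 1379.2 → 1379 mm

975 × 1379 mm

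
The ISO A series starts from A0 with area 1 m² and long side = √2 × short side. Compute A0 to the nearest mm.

841 × 1189 mm

Let the short side be w mm. Then the long side is w√2 and w · w√2 = 10⁶ mm².
w² = 10⁶/√2, so w = 1000 / 2^(1/4) ≈ 840.9 mm; long side = 1000 · 2^(1/4) ≈ 1189.2 mm.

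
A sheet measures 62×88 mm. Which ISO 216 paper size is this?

Aspect ratio 88/62 ≈ 1.419 — close to the ISO √2 ≈ 1.414.
In the B-series (B0 = 1000 × 1414 mm): B8 = 62 × 88 mm.

B8 (62 × 88 mm)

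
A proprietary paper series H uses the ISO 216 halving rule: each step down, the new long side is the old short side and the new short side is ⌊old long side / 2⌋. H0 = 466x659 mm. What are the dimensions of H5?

H1: ⌊659/2⌋ × 466 = 329 × 466 mm
H2: ⌊466/2⌋ × 329 = 233 × 329 mm
H3: ⌊329/2⌋ × 233 = 164 × 233 mm
H4: ⌊233/2⌋ × 164 = 116 × 164 mm
H5: ⌊164/2⌋ × 116 = 82 × 116 mm

82 × 116 mm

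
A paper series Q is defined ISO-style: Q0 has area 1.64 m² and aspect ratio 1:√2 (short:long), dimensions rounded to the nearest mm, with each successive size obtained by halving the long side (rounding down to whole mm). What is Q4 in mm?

Let Q0's short side be w mm. w · w√2 = 1.64 m² = 1,640,000 mm², so w ≈ 1076.9 mm and w√2 ≈ 1522.9 mm → Q0 = 1077 × 1523 mm.
Q1: ⌊1523/2⌋ × 1077 = 761 × 1077 mm
Q2: ⌊1077/2⌋ × 761 = 538 × 761 mm
Q3: ⌊761/2⌋ × 538 = 380 × 538 mm
Q4: ⌊538/2⌋ × 380 = 269 × 380 mm

269 × 380 mm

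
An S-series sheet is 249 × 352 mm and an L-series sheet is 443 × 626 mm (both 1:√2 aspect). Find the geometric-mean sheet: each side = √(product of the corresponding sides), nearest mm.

Short side: √(249 · 443) = √110307 ≈ 332.1 → 332 mm
Long side: √(352 · 626) = √220352 ≈ 469.4 → 469 mm

332 × 469 mm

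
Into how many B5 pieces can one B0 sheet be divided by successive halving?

Each ISO step halves the sheet: 1 × B0 → 2 × B1 → 4 × B2 → 8 × B3 → …
From B0 to B5 is 5 halving steps: 2^5 = 32.

32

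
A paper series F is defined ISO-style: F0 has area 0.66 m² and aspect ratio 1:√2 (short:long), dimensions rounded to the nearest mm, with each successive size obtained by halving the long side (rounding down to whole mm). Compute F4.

170 × 241 mm

Let F0's short side be w mm. w · w√2 = 0.66 m² = 660,000 mm², so w ≈ 683.1 mm and w√2 ≈ 966.1 mm → F0 = 683 × 966 mm.
F1: ⌊966/2⌋ × 683 = 483 × 683 mm
F2: ⌊683/2⌋ × 483 = 341 × 483 mm
F3: ⌊483/2⌋ × 341 = 241 × 341 mm
F4: ⌊341/2⌋ × 241 = 170 × 241 mm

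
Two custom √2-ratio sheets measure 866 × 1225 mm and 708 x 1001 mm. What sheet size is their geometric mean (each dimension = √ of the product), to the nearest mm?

783 × 1107 mm

Short side: √(866 · 708) = √613128 ≈ 783.0 → 783 mm
Long side: √(1225 · 1001) = √1226225 ≈ 1107.4 → 1107 mm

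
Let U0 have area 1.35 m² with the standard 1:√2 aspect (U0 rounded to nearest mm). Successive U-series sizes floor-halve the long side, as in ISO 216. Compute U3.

Let U0's short side be w mm. w · w√2 = 1.35 m² = 1,350,000 mm², so w ≈ 977.0 mm and w√2 ≈ 1381.7 mm → U0 = 977 × 1382 mm.
U1: ⌊1382/2⌋ × 977 = 691 × 977 mm
U2: ⌊977/2⌋ × 691 = 488 × 691 mm
U3: ⌊691/2⌋ × 488 = 345 × 488 mm

345 × 488 mm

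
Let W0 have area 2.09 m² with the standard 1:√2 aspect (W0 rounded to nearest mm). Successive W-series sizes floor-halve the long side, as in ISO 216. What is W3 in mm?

429 × 608 mm

Let W0's short side be w mm. w · w√2 = 2.09 m² = 2,090,000 mm², so w ≈ 1215.7 mm and w√2 ≈ 1719.2 mm → W0 = 1216 × 1719 mm.
W1: ⌊1719/2⌋ × 1216 = 859 × 1216 mm
W2: ⌊1216/2⌋ × 859 = 608 × 859 mm
W3: ⌊859/2⌋ × 608 = 429 × 608 mm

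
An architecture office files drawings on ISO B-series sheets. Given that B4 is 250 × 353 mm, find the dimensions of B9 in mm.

44 × 62 mm

B5: ⌊353/2⌋ × 250 = 176 × 250 mm
B6: ⌊250/2⌋ × 176 = 125 × 176 mm
B7: ⌊176/2⌋ × 125 = 88 × 125 mm
B8: ⌊125/2⌋ × 88 = 62 × 88 mm
B9: ⌊88/2⌋ × 62 = 44 × 62 mm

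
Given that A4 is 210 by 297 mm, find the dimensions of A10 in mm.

26 × 37 mm

A5: ⌊297/2⌋ × 210 = 148 × 210 mm
A6: ⌊210/2⌋ × 148 = 105 × 148 mm
A7: ⌊148/2⌋ × 105 = 74 × 105 mm
A8: ⌊105/2⌋ × 74 = 52 × 74 mm
A9: ⌊74/2⌋ × 52 = 37 × 52 mm
A10: ⌊52/2⌋ × 37 = 26 × 37 mm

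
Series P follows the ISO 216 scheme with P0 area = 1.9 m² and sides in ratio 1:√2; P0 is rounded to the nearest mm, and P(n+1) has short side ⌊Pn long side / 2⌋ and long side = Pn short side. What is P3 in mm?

409 × 579 mm

Let P0's short side be w mm. w · w√2 = 1.9 m² = 1,900,000 mm², so w ≈ 1159.1 mm and w√2 ≈ 1639.2 mm → P0 = 1159 × 1639 mm.
P1: ⌊1639/2⌋ × 1159 = 819 × 1159 mm
P2: ⌊1159/2⌋ × 819 = 579 × 819 mm
P3: ⌊819/2⌋ × 579 = 409 × 579 mm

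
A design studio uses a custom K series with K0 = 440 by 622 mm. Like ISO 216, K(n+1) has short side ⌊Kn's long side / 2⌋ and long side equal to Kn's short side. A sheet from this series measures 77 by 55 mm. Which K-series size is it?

K0: 440 × 622 mm
K1: 311 × 440 mm
K2: 220 × 311 mm
K3: 155 × 220 mm
K4: 110 × 155 mm
K5: 77 × 110 mm
K6: 55 × 77 mm
K7: 38 × 55 mm
→ matches K6.

K6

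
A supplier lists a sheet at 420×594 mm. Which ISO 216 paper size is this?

A2 (420 × 594 mm)

Aspect ratio 594/420 ≈ 1.414 — close to the ISO √2 ≈ 1.414.
In the A-series (A0 area = 1 m²): A2 = 420 × 594 mm.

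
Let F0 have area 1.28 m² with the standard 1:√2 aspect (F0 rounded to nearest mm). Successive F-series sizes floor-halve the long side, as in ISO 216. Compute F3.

Let F0's short side be w mm. w · w√2 = 1.28 m² = 1,280,000 mm², so w ≈ 951.4 mm and w√2 ≈ 1345.4 mm → F0 = 951 × 1345 mm.
F1: ⌊1345/2⌋ × 951 = 672 × 951 mm
F2: ⌊951/2⌋ × 672 = 475 × 672 mm
F3: ⌊672/2⌋ × 475 = 336 × 475 mm

336 × 475 mm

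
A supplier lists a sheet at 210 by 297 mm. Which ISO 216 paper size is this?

A4 (210 × 297 mm)

Aspect ratio 297/210 ≈ 1.414 — close to the ISO √2 ≈ 1.414.
In the A-series (A0 area = 1 m²): A4 = 210 × 297 mm.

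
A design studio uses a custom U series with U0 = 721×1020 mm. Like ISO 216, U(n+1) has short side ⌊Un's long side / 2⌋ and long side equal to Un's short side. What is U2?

U1: ⌊1020/2⌋ × 721 = 510 × 721 mm
U2: ⌊721/2⌋ × 510 = 360 × 510 mm

360 × 510 mm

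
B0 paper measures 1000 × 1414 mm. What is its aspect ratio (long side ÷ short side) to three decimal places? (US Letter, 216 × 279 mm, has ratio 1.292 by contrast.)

1414 / 1000 = 1.414
Matches √2 ≈ 1.414 — the ISO 216 defining ratio.

1.414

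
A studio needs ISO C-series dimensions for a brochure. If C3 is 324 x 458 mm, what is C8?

C4: ⌊458/2⌋ × 324 = 229 × 324 mm
C5: ⌊324/2⌋ × 229 = 162 × 229 mm
C6: ⌊229/2⌋ × 162 = 114 × 162 mm
C7: ⌊162/2⌋ × 114 = 81 × 114 mm
C8: ⌊114/2⌋ × 81 = 57 × 81 mm

57 × 81 mm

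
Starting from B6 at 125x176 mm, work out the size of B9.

B7: ⌊176/2⌋ × 125 = 88 × 125 mm
B8: ⌊125/2⌋ × 88 = 62 × 88 mm
B9: ⌊88/2⌋ × 62 = 44 × 62 mm

44 × 62 mm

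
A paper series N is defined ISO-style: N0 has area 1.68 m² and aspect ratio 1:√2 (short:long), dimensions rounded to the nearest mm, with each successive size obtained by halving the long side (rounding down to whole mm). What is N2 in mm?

545 × 770 mm

Let N0's short side be w mm. w · w√2 = 1.68 m² = 1,680,000 mm², so w ≈ 1089.9 mm and w√2 ≈ 1541.4 mm → N0 = 1090 × 1541 mm.
N1: ⌊1541/2⌋ × 1090 = 770 × 1090 mm
N2: ⌊1090/2⌋ × 770 = 545 × 770 mm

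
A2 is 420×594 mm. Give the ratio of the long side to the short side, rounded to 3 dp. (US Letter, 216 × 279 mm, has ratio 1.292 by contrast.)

1.414

594 / 420 = 1.414
Matches √2 ≈ 1.414 — the ISO 216 defining ratio.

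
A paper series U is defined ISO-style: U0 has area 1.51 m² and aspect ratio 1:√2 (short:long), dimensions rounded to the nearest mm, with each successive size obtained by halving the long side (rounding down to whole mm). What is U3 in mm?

Let U0's short side be w mm. w · w√2 = 1.51 m² = 1,510,000 mm², so w ≈ 1033.3 mm and w√2 ≈ 1461.3 mm → U0 = 1033 × 1461 mm.
U1: ⌊1461/2⌋ × 1033 = 730 × 1033 mm
U2: ⌊1033/2⌋ × 730 = 516 × 730 mm
U3: ⌊730/2⌋ × 516 = 365 × 516 mm

365 × 516 mm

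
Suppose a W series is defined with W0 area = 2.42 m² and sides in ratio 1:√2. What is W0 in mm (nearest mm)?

1308 × 1850 mm

Let the short side be w mm. Then w · w√2 = 2.42 m² = 2,420,000 mm².
w² = 2,420,000/√2, so w ≈ 1308.1 mm; long side = w√2 ≈ 1850.0 mm.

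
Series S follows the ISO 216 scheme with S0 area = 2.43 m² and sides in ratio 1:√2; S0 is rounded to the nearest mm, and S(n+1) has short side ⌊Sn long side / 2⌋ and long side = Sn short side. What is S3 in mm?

Let S0's short side be w mm. w · w√2 = 2.43 m² = 2,430,000 mm², so w ≈ 1310.8 mm and w√2 ≈ 1853.8 mm → S0 = 1311 × 1854 mm.
S1: ⌊1854/2⌋ × 1311 = 927 × 1311 mm
S2: ⌊1311/2⌋ × 927 = 655 × 927 mm
S3: ⌊927/2⌋ × 655 = 463 × 655 mm

463 × 655 mm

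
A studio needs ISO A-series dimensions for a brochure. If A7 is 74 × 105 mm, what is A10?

A8: ⌊105/2⌋ × 74 = 52 × 74 mm
A9: ⌊74/2⌋ × 52 = 37 × 52 mm
A10: ⌊52/2⌋ × 37 = 26 × 37 mm

26 × 37 mm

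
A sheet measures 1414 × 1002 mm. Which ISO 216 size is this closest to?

B0 (1000 × 1414 mm)

Aspect ratio 1414/1002 ≈ 1.411 — close to the ISO √2 ≈ 1.414.
In the B-series (B0 = 1000 × 1414 mm): B0 = 1000 × 1414 mm.
Off by 2 mm total — nearest standard size.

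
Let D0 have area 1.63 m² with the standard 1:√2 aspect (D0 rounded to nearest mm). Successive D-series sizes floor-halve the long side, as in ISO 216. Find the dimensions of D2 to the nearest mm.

537 × 759 mm

Let D0's short side be w mm. w · w√2 = 1.63 m² = 1,630,000 mm², so w ≈ 1073.6 mm and w√2 ≈ 1518.3 mm → D0 = 1074 × 1518 mm.
D1: ⌊1518/2⌋ × 1074 = 759 × 1074 mm
D2: ⌊1074/2⌋ × 759 = 537 × 759 mm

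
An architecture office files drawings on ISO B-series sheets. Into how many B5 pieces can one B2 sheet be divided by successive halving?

8

B2 = 500 × 707 mm; B5 = 176 × 250 mm.
Each halving step doubles the count; 3 steps from B2 to B5.
2^3 = 8.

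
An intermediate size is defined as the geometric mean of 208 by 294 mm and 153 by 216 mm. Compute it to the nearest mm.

178 × 252 mm

Short side: √(208 · 153) = √31824 ≈ 178.4 → 178 mm
Long side: √(294 · 216) = √63504 ≈ 252.0 → 252 mm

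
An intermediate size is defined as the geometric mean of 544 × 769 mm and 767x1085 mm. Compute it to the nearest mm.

Short side: √(544 · 767) = √417248 ≈ 645.9 → 646 mm
Long side: √(769 · 1085) = √834365 ≈ 913.4 → 913 mm

646 × 913 mm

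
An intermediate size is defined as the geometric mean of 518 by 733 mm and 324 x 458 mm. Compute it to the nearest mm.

410 × 579 mm

Short side: √(518 · 324) = √167832 ≈ 409.7 → 410 mm
Long side: √(733 · 458) = √335714 ≈ 579.4 → 579 mm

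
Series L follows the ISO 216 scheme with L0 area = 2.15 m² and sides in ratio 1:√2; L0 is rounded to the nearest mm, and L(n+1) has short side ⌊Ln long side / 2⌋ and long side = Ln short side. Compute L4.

308 × 436 mm

Let L0's short side be w mm. w · w√2 = 2.15 m² = 2,150,000 mm², so w ≈ 1233.0 mm and w√2 ≈ 1743.7 mm → L0 = 1233 × 1744 mm.
L1: ⌊1744/2⌋ × 1233 = 872 × 1233 mm
L2: ⌊1233/2⌋ × 872 = 616 × 872 mm
L3: ⌊872/2⌋ × 616 = 436 × 616 mm
L4: ⌊616/2⌋ × 436 = 308 × 436 mm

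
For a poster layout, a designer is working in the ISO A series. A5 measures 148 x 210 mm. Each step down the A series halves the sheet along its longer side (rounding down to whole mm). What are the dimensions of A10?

26 × 37 mm

A6: ⌊210/2⌋ × 148 = 105 × 148 mm
A7: ⌊148/2⌋ × 105 = 74 × 105 mm
A8: ⌊105/2⌋ × 74 = 52 × 74 mm
A9: ⌊74/2⌋ × 52 = 37 × 52 mm
A10: ⌊52/2⌋ × 37 = 26 × 37 mm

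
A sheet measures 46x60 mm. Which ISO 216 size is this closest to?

B9 (44 × 62 mm)

Aspect ratio 60/46 ≈ 1.304 (ISO target is √2 ≈ 1.414).
In the B-series (B0 = 1000 × 1414 mm): B9 = 44 × 62 mm.
Off by 4 mm total — nearest standard size.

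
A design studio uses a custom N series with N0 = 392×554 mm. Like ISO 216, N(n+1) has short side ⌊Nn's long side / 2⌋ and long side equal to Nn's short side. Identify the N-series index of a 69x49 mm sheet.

N0: 392 × 554 mm
N1: 277 × 392 mm
N2: 196 × 277 mm
N3: 138 × 196 mm
N4: 98 × 138 mm
N5: 69 × 98 mm
N6: 49 × 69 mm
N7: 34 × 49 mm
→ matches N6.

N6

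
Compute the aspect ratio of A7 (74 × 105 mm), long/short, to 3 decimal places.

1.419

105 / 74 = 1.419
ISO 216 targets √2 ≈ 1.414; the +0.005 deviation is from mm rounding.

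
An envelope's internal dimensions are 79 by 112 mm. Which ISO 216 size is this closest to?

C7 (81 × 114 mm)

Aspect ratio 112/79 ≈ 1.418 — close to the ISO √2 ≈ 1.414.
In the C-series (envelope sizes, between A and B): C7 = 81 × 114 mm.
Off by 4 mm total — nearest standard size.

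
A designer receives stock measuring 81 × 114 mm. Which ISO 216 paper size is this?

Aspect ratio 114/81 ≈ 1.407 — close to the ISO √2 ≈ 1.414.
In the C-series (envelope sizes, between A and B): C7 = 81 × 114 mm.

C7 (81 × 114 mm)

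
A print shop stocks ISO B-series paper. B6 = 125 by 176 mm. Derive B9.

B7: ⌊176/2⌋ × 125 = 88 × 125 mm
B8: ⌊125/2⌋ × 88 = 62 × 88 mm
B9: ⌊88/2⌋ × 62 = 44 × 62 mm

44 × 62 mm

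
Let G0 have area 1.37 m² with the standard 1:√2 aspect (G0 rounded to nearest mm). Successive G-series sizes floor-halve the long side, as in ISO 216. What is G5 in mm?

Let G0's short side be w mm. w · w√2 = 1.37 m² = 1,370,000 mm², so w ≈ 984.2 mm and w√2 ≈ 1391.9 mm → G0 = 984 × 1392 mm.
G1: ⌊1392/2⌋ × 984 = 696 × 984 mm
G2: ⌊984/2⌋ × 696 = 492 × 696 mm
G3: ⌊696/2⌋ × 492 = 348 × 492 mm
G4: ⌊492/2⌋ × 348 = 246 × 348 mm
G5: ⌊348/2⌋ × 246 = 174 × 246 mm

174 × 246 mm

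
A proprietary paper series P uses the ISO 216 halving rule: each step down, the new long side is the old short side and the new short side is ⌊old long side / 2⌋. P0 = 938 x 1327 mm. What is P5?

165 × 234 mm

P1: ⌊1327/2⌋ × 938 = 663 × 938 mm
P2: ⌊938/2⌋ × 663 = 469 × 663 mm
P3: ⌊663/2⌋ × 469 = 331 × 469 mm
P4: ⌊469/2⌋ × 331 = 234 × 331 mm
P5: ⌊331/2⌋ × 234 = 165 × 234 mm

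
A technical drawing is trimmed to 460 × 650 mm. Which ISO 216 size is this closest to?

Aspect ratio 650/460 ≈ 1.413 — close to the ISO √2 ≈ 1.414.
In the C-series (envelope sizes, between A and B): C2 = 458 × 648 mm.
Off by 4 mm total — nearest standard size.

C2 (458 × 648 mm)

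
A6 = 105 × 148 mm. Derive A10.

26 × 37 mm

A7: ⌊148/2⌋ × 105 = 74 × 105 mm
A8: ⌊105/2⌋ × 74 = 52 × 74 mm
A9: ⌊74/2⌋ × 52 = 37 × 52 mm
A10: ⌊52/2⌋ × 37 = 26 × 37 mm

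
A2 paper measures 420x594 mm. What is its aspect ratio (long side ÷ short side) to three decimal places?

594 / 420 = 1.414
Matches √2 ≈ 1.414 — the ISO 216 defining ratio.

1.414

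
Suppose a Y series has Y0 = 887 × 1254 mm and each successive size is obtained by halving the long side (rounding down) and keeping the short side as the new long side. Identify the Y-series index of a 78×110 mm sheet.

Y0: 887 × 1254 mm
Y1: 627 × 887 mm
Y2: 443 × 627 mm
Y3: 313 × 443 mm
Y4: 221 × 313 mm
Y5: 156 × 221 mm
Y6: 110 × 156 mm
Y7: 78 × 110 mm
Y8: 55 × 78 mm
→ matches Y7.

Y7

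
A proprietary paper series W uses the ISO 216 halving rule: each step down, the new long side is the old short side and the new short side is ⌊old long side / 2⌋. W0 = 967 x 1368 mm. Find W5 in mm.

171 × 241 mm

W1: ⌊1368/2⌋ × 967 = 684 × 967 mm
W2: ⌊967/2⌋ × 684 = 483 × 684 mm
W3: ⌊684/2⌋ × 483 = 342 × 483 mm
W4: ⌊483/2⌋ × 342 = 241 × 342 mm
W5: ⌊342/2⌋ × 241 = 171 × 241 mm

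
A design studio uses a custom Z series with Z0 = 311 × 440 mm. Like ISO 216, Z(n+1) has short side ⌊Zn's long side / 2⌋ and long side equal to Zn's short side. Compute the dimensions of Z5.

Z1: ⌊440/2⌋ × 311 = 220 × 311 mm
Z2: ⌊311/2⌋ × 220 = 155 × 220 mm
Z3: ⌊220/2⌋ × 155 = 110 × 155 mm
Z4: ⌊155/2⌋ × 110 = 77 × 110 mm
Z5: ⌊110/2⌋ × 77 = 55 × 77 mm

55 × 77 mm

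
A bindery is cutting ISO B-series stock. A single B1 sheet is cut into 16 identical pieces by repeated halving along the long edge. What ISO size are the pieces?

B5

16 = 2^4, so 4 halving steps.
B1 → B2 → … → B5 after 4 steps.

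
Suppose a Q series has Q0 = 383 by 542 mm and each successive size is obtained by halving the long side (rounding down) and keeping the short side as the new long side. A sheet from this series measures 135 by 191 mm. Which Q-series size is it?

Q0: 383 × 542 mm
Q1: 271 × 383 mm
Q2: 191 × 271 mm
Q3: 135 × 191 mm
Q4: 95 × 135 mm
→ matches Q3.

Q3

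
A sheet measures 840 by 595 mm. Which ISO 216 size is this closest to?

Aspect ratio 840/595 ≈ 1.412 — close to the ISO √2 ≈ 1.414.
In the A-series (A0 area = 1 m²): A1 = 594 × 841 mm.
Off by 2 mm total — nearest standard size.

A1 (594 × 841 mm)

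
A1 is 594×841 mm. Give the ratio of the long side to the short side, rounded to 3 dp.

841 / 594 = 1.416
ISO 216 targets √2 ≈ 1.414; the +0.002 deviation is from mm rounding.

1.416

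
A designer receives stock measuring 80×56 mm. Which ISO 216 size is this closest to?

Aspect ratio 80/56 ≈ 1.429 — close to the ISO √2 ≈ 1.414.
In the C-series (envelope sizes, between A and B): C8 = 57 × 81 mm.
Off by 2 mm total — nearest standard size.

C8 (57 × 81 mm)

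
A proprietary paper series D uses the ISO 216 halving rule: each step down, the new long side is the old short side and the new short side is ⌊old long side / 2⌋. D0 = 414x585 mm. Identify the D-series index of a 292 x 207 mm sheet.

D0: 414 × 585 mm
D1: 292 × 414 mm
D2: 207 × 292 mm
D3: 146 × 207 mm
→ matches D2.

D2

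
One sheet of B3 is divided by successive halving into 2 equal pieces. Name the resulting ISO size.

2 = 2^1, so 1 halving step.
B3 → B4 → … → B4 after 1 step.

B4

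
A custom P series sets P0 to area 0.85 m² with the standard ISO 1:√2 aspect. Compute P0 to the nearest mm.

Let the short side be w mm. Then w · w√2 = 0.85 m² = 850,000 mm².
w² = 850,000/√2, so w ≈ 775.3 mm; long side = w√2 ≈ 1096.4 mm.

775 × 1096 mm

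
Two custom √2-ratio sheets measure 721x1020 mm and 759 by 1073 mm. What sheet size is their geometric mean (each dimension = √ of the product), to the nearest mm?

Short side: √(721 · 759) = √547239 ≈ 739.8 → 740 mm
Long side: √(1020 · 1073) = √1094460 ≈ 1046.2 → 1046 mm

740 × 1046 mm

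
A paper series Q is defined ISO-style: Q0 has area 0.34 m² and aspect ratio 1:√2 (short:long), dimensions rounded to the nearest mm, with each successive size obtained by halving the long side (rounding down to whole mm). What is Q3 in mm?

173 × 245 mm

Let Q0's short side be w mm. w · w√2 = 0.34 m² = 340,000 mm², so w ≈ 490.3 mm and w√2 ≈ 693.4 mm → Q0 = 490 × 693 mm.
Q1: ⌊693/2⌋ × 490 = 346 × 490 mm
Q2: ⌊490/2⌋ × 346 = 245 × 346 mm
Q3: ⌊346/2⌋ × 245 = 173 × 245 mm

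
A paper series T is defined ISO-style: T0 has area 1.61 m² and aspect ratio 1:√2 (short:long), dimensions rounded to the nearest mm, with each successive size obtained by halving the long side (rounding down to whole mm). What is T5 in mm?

188 × 266 mm

Let T0's short side be w mm. w · w√2 = 1.61 m² = 1,610,000 mm², so w ≈ 1067.0 mm and w√2 ≈ 1508.9 mm → T0 = 1067 × 1509 mm.
T1: ⌊1509/2⌋ × 1067 = 754 × 1067 mm
T2: ⌊1067/2⌋ × 754 = 533 × 754 mm
T3: ⌊754/2⌋ × 533 = 377 × 533 mm
T4: ⌊533/2⌋ × 377 = 266 × 377 mm
T5: ⌊377/2⌋ × 266 = 188 × 266 mm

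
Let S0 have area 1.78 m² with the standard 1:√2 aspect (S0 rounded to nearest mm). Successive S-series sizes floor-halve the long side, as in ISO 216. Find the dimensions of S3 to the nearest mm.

396 × 561 mm

Let S0's short side be w mm. w · w√2 = 1.78 m² = 1,780,000 mm², so w ≈ 1121.9 mm and w√2 ≈ 1586.6 mm → S0 = 1122 × 1587 mm.
S1: ⌊1587/2⌋ × 1122 = 793 × 1122 mm
S2: ⌊1122/2⌋ × 793 = 561 × 793 mm
S3: ⌊793/2⌋ × 561 = 396 × 561 mm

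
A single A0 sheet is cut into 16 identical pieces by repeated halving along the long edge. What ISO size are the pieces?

A4

16 = 2^4, so 4 halving steps.
A0 → A1 → … → A4 after 4 steps.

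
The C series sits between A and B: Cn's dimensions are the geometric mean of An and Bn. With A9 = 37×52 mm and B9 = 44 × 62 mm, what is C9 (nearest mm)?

Short side: √(37 · 44) = √1628 ≈ 40.3 → 40 mm
Long side: √(52 · 62) = √3224 ≈ 56.8 → 57 mm

40 × 57 mm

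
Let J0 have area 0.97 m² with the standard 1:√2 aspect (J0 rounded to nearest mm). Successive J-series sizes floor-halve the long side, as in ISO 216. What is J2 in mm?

414 × 585 mm

Let J0's short side be w mm. w · w√2 = 0.97 m² = 970,000 mm², so w ≈ 828.2 mm and w√2 ≈ 1171.2 mm → J0 = 828 × 1171 mm.
J1: ⌊1171/2⌋ × 828 = 585 × 828 mm
J2: ⌊828/2⌋ × 585 = 414 × 585 mm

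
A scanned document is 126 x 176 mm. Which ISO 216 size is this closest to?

Aspect ratio 176/126 ≈ 1.397 (ISO target is √2 ≈ 1.414).
In the B-series (B0 = 1000 × 1414 mm): B6 = 125 × 176 mm.
Off by 1 mm total — nearest standard size.

B6 (125 × 176 mm)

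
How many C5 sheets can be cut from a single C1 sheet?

C1 = 648 × 917 mm; C5 = 162 × 229 mm.
Each halving step doubles the count; 4 steps from C1 to C5.
2^4 = 16.

16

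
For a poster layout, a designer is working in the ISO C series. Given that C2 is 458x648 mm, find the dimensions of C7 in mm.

C3: ⌊648/2⌋ × 458 = 324 × 458 mm
C4: ⌊458/2⌋ × 324 = 229 × 324 mm
C5: ⌊324/2⌋ × 229 = 162 × 229 mm
C6: ⌊229/2⌋ × 162 = 114 × 162 mm
C7: ⌊162/2⌋ × 114 = 81 × 114 mm

81 × 114 mm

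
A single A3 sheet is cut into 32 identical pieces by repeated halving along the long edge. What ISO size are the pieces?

32 = 2^5, so 5 halving steps.
A3 → A4 → … → A8 after 5 steps.

A8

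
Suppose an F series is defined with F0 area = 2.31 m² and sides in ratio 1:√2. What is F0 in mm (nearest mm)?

Let the short side be w mm. Then w · w√2 = 2.31 m² = 2,310,000 mm².
w² = 2,310,000/√2, so w ≈ 1278.1 mm; long side = w√2 ≈ 1807.4 mm.

1278 × 1807 mm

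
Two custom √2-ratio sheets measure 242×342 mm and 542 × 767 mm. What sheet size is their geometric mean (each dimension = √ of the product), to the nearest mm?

Short side: √(242 · 542) = √131164 ≈ 362.2 → 362 mm
Long side: √(342 · 767) = √262314 ≈ 512.2 → 512 mm

362 × 512 mm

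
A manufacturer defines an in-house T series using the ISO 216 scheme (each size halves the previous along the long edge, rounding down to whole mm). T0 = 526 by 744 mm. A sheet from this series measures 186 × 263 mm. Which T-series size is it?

T3

T0: 526 × 744 mm
T1: 372 × 526 mm
T2: 263 × 372 mm
T3: 186 × 263 mm
T4: 131 × 186 mm
→ matches T3.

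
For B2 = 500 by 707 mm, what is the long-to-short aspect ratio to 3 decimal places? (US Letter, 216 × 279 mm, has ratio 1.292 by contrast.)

1.414

707 / 500 = 1.414
Matches √2 ≈ 1.414 — the ISO 216 defining ratio.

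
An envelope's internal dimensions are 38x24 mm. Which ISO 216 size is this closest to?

A10 (26 × 37 mm)

Aspect ratio 38/24 ≈ 1.583 (ISO target is √2 ≈ 1.414).
In the A-series (A0 area = 1 m²): A10 = 26 × 37 mm.
Off by 3 mm total — nearest standard size.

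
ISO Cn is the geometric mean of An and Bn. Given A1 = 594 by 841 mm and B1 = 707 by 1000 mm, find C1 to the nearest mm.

Short side: √(594 · 707) = √419958 ≈ 648.0 → 648 mm
Long side: √(841 · 1000) = √841000 ≈ 917.1 → 917 mm

648 × 917 mm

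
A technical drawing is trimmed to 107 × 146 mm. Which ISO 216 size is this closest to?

A6 (105 × 148 mm)

Aspect ratio 146/107 ≈ 1.364 (ISO target is √2 ≈ 1.414).
In the A-series (A0 area = 1 m²): A6 = 105 × 148 mm.
Off by 4 mm total — nearest standard size.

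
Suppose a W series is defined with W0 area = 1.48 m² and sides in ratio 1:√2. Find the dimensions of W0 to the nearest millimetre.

Let the short side be w mm. Then w · w√2 = 1.48 m² = 1,480,000 mm².
w² = 1,480,000/√2, so w ≈ 1023.0 mm; long side = w√2 ≈ 1446.7 mm.

1023 × 1447 mm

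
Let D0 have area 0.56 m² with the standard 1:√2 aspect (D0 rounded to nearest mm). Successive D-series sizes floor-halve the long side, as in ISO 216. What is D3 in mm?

222 × 314 mm

Let D0's short side be w mm. w · w√2 = 0.56 m² = 560,000 mm², so w ≈ 629.3 mm and w√2 ≈ 889.9 mm → D0 = 629 × 890 mm.
D1: ⌊890/2⌋ × 629 = 445 × 629 mm
D2: ⌊629/2⌋ × 445 = 314 × 445 mm
D3: ⌊445/2⌋ × 314 = 222 × 314 mm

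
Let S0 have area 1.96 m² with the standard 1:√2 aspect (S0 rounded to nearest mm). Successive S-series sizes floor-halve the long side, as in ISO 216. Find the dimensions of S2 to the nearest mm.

Let S0's short side be w mm. w · w√2 = 1.96 m² = 1,960,000 mm², so w ≈ 1177.3 mm and w√2 ≈ 1664.9 mm → S0 = 1177 × 1665 mm.
S1: ⌊1665/2⌋ × 1177 = 832 × 1177 mm
S2: ⌊1177/2⌋ × 832 = 588 × 832 mm

588 × 832 mm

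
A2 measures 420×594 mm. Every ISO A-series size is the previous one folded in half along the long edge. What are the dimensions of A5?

148 × 210 mm

A3: ⌊594/2⌋ × 420 = 297 × 420 mm
A4: ⌊420/2⌋ × 297 = 210 × 297 mm
A5: ⌊297/2⌋ × 210 = 148 × 210 mm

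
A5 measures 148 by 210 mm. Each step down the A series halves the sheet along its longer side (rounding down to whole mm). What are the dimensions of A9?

A6: ⌊210/2⌋ × 148 = 105 × 148 mm
A7: ⌊148/2⌋ × 105 = 74 × 105 mm
A8: ⌊105/2⌋ × 74 = 52 × 74 mm
A9: ⌊74/2⌋ × 52 = 37 × 52 mm

37 × 52 mm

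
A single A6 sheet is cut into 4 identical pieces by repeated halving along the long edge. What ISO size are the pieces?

4 = 2^2, so 2 halving steps.
A6 → A7 → … → A8 after 2 steps.

A8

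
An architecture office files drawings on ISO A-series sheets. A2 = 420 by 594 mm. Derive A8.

A3: ⌊594/2⌋ × 420 = 297 × 420 mm
A4: ⌊420/2⌋ × 297 = 210 × 297 mm
A5: ⌊297/2⌋ × 210 = 148 × 210 mm
A6: ⌊210/2⌋ × 148 = 105 × 148 mm
A7: ⌊148/2⌋ × 105 = 74 × 105 mm
A8: ⌊105/2⌋ × 74 = 52 × 74 mm

52 × 74 mm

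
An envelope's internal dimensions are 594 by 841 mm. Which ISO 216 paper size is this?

Aspect ratio 841/594 ≈ 1.416 — close to the ISO √2 ≈ 1.414.
In the A-series (A0 area = 1 m²): A1 = 594 × 841 mm.

A1 (594 × 841 mm)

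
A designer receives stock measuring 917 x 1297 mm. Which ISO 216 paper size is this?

Aspect ratio 1297/917 ≈ 1.414 — close to the ISO √2 ≈ 1.414.
In the C-series (envelope sizes, between A and B): C0 = 917 × 1297 mm.

C0 (917 × 1297 mm)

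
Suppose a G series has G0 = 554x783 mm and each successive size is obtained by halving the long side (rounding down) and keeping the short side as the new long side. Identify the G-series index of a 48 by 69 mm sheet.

G7

G0: 554 × 783 mm
G1: 391 × 554 mm
G2: 277 × 391 mm
G3: 195 × 277 mm
G4: 138 × 195 mm
G5: 97 × 138 mm
G6: 69 × 97 mm
G7: 48 × 69 mm
G8: 34 × 48 mm
→ matches G7.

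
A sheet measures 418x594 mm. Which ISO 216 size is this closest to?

Aspect ratio 594/418 ≈ 1.421 — close to the ISO √2 ≈ 1.414.
In the A-series (A0 area = 1 m²): A2 = 420 × 594 mm.
Off by 2 mm total — nearest standard size.

A2 (420 × 594 mm)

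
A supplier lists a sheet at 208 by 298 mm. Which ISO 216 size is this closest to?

A4 (210 × 297 mm)

Aspect ratio 298/208 ≈ 1.433 (ISO target is √2 ≈ 1.414).
In the A-series (A0 area = 1 m²): A4 = 210 × 297 mm.
Off by 3 mm total — nearest standard size.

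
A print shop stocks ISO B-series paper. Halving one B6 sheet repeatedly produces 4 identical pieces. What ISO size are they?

4 = 2^2, so 2 halving steps.
B6 → B7 → … → B8 after 2 steps.

B8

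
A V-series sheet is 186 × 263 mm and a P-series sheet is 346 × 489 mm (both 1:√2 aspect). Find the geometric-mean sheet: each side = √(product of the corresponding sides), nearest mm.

Short side: √(186 · 346) = √64356 ≈ 253.7 → 254 mm
Long side: √(263 · 489) = √128607 ≈ 358.6 → 359 mm

254 × 359 mm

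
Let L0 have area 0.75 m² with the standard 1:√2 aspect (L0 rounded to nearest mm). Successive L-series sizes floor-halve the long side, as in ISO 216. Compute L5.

128 × 182 mm

Let L0's short side be w mm. w · w√2 = 0.75 m² = 750,000 mm², so w ≈ 728.2 mm and w√2 ≈ 1029.9 mm → L0 = 728 × 1030 mm.
L1: ⌊1030/2⌋ × 728 = 515 × 728 mm
L2: ⌊728/2⌋ × 515 = 364 × 515 mm
L3: ⌊515/2⌋ × 364 = 257 × 364 mm
L4: ⌊364/2⌋ × 257 = 182 × 257 mm
L5: ⌊257/2⌋ × 182 = 128 × 182 mm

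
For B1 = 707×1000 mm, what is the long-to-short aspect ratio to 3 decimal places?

1.414

1000 / 707 = 1.414
Matches √2 ≈ 1.414 — the ISO 216 defining ratio.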